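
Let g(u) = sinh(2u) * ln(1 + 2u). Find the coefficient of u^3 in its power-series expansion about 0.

Take the Cauchy product of the two expansions.
[u^0] = 0;  [u^1] = 0;  [u^2] = 4;  [u^3] = -4.
So c_3 = g′′′(0)/3! = -4.

-4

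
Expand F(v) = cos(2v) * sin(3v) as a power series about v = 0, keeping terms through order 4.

Take the Cauchy product of the two expansions.
F(0) = 0
F′(0) = 3
F′′(0) = 0
F′′′(0) = -63
F^(4)(0) = 0
Dividing each by k! gives the coefficients c_0, ..., c_4.

-21*v^3/2 + 3*v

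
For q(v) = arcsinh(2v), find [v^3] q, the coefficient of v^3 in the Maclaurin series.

-4/3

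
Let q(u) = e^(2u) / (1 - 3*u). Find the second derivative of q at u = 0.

Use 1/(1 - r) = Σ r^k on the denominator, then take the Cauchy product.
The coefficient of u^2 in the expansion is 17, so q′′(0) = 2! * (17) = 34.

34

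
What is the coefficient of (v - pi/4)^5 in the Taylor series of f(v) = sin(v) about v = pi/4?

Use the known series and substitute for the argument.
f(pi/4) = sqrt(2)/2
f′(pi/4) = sqrt(2)/2
f′′(pi/4) = -sqrt(2)/2
f′′′(pi/4) = -sqrt(2)/2
f^(4)(pi/4) = sqrt(2)/2
f^(5)(pi/4) = sqrt(2)/2
So c_5 = f^(5)(pi/4)/5! = sqrt(2)/240.

sqrt(2)/240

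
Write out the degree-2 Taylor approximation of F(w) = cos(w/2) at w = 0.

Differentiate repeatedly and evaluate at the center.
F(0) = 1
F′(0) = 0
F′′(0) = -1/4

1 - w^2/8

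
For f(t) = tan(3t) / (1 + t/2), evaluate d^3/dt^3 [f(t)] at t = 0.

Take the Cauchy product of the two expansions.
The coefficient of t^3 in the expansion is 39/4, so f′′′(0) = 3! * (39/4) = 117/2.

117/2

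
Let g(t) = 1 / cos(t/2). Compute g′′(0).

1/4

Write the quotient as an unknown series and match coefficients against numerator = denominator · series.
The coefficient of t^2 in the expansion is 1/8, so g′′(0) = 2! * (1/8) = 1/4.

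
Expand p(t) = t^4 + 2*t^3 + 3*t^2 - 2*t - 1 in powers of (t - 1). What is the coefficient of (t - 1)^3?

p(1) = 3
p′(1) = 14
p′′(1) = 30
p′′′(1) = 36

6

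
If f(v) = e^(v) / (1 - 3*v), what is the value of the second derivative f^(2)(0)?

Expand 1/(denominator) as a geometric series and multiply by the numerator's series.
The coefficient of v^2 in the expansion is 25/2, so f′′(0) = 2! * (25/2) = 25.

25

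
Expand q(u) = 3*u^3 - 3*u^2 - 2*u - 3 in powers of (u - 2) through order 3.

Apply the Taylor formula c_k = f^(k)(a)/k!.
q(2) = 5
q′(2) = 22
q′′(2) = 30
q′′′(2) = 18
The Taylor polynomial is Σ q^(k)(2)/k! · (u - 2)^k.

3*(u - 2)^3 + 15*(u - 2)^2 + 22*(u - 2) + 5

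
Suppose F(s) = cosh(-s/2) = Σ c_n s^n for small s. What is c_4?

1/384

[s^0] = 1;  [s^1] = 0;  [s^2] = 1/8;  [s^3] = 0;  [s^4] = 1/384.
So c_4 = F^(4)(0)/4! = 1/384.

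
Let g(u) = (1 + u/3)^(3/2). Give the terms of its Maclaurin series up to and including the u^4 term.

g(0) = 1
g′(0) = 1/2
g′′(0) = 1/12
g′′′(0) = -1/72
g^(4)(0) = 1/144

u^4/3456 - u^3/432 + u^2/24 + u/2 + 1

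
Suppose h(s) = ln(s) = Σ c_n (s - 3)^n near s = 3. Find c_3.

1/81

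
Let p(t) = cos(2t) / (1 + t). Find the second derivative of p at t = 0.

Expand each factor separately, then convolve coefficients.
From the series, [t^2] p = -1; multiply by 2! = 2 to get -2.

-2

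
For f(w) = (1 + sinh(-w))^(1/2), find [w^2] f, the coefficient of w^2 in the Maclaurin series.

-1/8

Compose series: expand the inner function first, then feed it into the outer expansion.
[w^0] = 1;  [w^1] = -1/2;  [w^2] = -1/8.
So c_2 = f′′(0)/2! = -1/8.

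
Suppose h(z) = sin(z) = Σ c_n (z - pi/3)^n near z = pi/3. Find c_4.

sqrt(3)/48

h(pi/3) = sqrt(3)/2
h′(pi/3) = 1/2
h′′(pi/3) = -sqrt(3)/2
h′′′(pi/3) = -1/2
h^(4)(pi/3) = sqrt(3)/2
So c_4 = h^(4)(pi/3)/4! = sqrt(3)/48.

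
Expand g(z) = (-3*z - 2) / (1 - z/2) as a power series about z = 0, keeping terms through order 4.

Multiply each power in the prefactor through the base expansion.
g(0) = -2
g′(0) = -4
g′′(0) = -4
g′′′(0) = -6
g^(4)(0) = -12

-z^4/2 - z^3 - 2*z^2 - 4*z - 2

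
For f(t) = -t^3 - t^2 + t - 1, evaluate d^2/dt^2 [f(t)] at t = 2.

-14

The coefficient of (t - 2)^2 in the expansion is -7, so f′′(2) = 2! * (-7) = -14.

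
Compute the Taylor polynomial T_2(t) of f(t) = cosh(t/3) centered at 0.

t^2/18 + 1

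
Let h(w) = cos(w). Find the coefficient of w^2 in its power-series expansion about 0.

-1/2

Apply the Taylor formula c_k = f^(k)(a)/k!.
[w^0] = 1;  [w^1] = 0;  [w^2] = -1/2.
So c_2 = h′′(0)/2! = -1/2.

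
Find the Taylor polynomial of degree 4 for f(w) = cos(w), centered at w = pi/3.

(w - pi/3)^4/48 + sqrt(3)*(w - pi/3)^3/12 - (w - pi/3)^2/4 - sqrt(3)*(w - pi/3)/2 + 1/2

Compute the successive derivatives at the expansion point and divide by k!.
f(pi/3) = 1/2
f′(pi/3) = -sqrt(3)/2
f′′(pi/3) = -1/2
f′′′(pi/3) = sqrt(3)/2
f^(4)(pi/3) = 1/2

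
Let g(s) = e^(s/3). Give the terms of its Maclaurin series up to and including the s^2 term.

Apply the Taylor formula c_k = f^(k)(a)/k!.
g(0) = 1
g′(0) = 1/3
g′′(0) = 1/9
Then c_k = g^(k)(0)/k! gives each Taylor coefficient.

s^2/18 + s/3 + 1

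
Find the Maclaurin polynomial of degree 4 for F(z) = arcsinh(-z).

F(0) = 0
F′(0) = -1
F′′(0) = 0
F′′′(0) = 1
F^(4)(0) = 0
Then c_k = F^(k)(0)/k! gives each Taylor coefficient.

z^3/6 - z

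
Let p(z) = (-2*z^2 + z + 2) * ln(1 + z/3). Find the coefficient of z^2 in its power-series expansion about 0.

Multiply each power in the prefactor through the base expansion.
p(0) = 0
p′(0) = 2/3
p′′(0) = 4/9

2/9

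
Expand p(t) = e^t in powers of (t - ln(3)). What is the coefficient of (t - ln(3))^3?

[(t - ln(3))^0] = 3;  [(t - ln(3))^1] = 3;  [(t - ln(3))^2] = 3/2;  [(t - ln(3))^3] = 1/2.

1/2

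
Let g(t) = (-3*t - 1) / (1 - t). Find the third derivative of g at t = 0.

Distribute the polynomial across the series and collect like powers.
The coefficient of t^3 in the expansion is -4, so g′′′(0) = 3! * (-4) = -24.

-24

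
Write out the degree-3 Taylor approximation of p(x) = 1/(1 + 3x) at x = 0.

-27*x^3 + 9*x^2 - 3*x + 1

p(0) = 1
p′(0) = -3
p′′(0) = 18
p′′′(0) = -162
Then c_k = p^(k)(0)/k! gives each Taylor coefficient.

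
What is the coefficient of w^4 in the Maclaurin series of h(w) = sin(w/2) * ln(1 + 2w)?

Write out both Maclaurin series and multiply, keeping only the needed powers.
h(0) = 0
h′(0) = 0
h′′(0) = 2
h′′′(0) = -6
h^(4)(0) = 31

31/24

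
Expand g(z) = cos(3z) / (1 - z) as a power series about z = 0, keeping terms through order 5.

-z^5/8 - z^4/8 - 7*z^3/2 - 7*z^2/2 + z + 1

Write out both Maclaurin series and multiply, keeping only the needed powers.
g(0) = 1
g′(0) = 1
g′′(0) = -7
g′′′(0) = -21
g^(4)(0) = -3
g^(5)(0) = -15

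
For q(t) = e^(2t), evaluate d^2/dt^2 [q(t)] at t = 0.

4

The coefficient of t^2 in the expansion is 2, so q′′(0) = 2! * (2) = 4.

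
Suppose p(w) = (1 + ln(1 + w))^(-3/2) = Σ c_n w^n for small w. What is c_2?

Compose series: expand the inner function first, then feed it into the outer expansion.
p(0) = 1
p′(0) = -3/2
p′′(0) = 21/4
Dividing each by k! gives the coefficients c_0, ..., c_2.

21/8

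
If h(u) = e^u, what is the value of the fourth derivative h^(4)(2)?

From the series, [(u - 2)^4] h = e^(2)/24; multiply by 4! = 24 to get e^(2).

e^(2)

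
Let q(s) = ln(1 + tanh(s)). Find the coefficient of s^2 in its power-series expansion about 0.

-1/2

Plug the Maclaurin series of the inner function into that of the outer and collect terms.
[s^0] = 0;  [s^1] = 1;  [s^2] = -1/2.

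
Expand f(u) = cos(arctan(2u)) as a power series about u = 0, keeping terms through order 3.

1 - 2*u^2

Compose series: expand the inner function first, then feed it into the outer expansion.
[u^0] = 1;  [u^1] = 0;  [u^2] = -2;  [u^3] = 0.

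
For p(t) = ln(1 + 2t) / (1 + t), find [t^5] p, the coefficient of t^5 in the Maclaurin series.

256/15

Take the Cauchy product of the two expansions.
[t^0] = 0;  [t^1] = 2;  [t^2] = -4;  [t^3] = 20/3;  [t^4] = -32/3;  [t^5] = 256/15.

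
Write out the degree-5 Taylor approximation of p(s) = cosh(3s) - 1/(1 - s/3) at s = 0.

Combine the two series term by term.
p(0) = 0
p′(0) = -1/3
p′′(0) = 79/9
p′′′(0) = -2/9
p^(4)(0) = 2179/27
p^(5)(0) = -40/81

-s^5/243 + 2179*s^4/648 - s^3/27 + 79*s^2/18 - s/3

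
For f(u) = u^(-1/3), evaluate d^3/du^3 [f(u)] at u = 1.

-28/27

From the series, [(u - 1)^3] f = -14/81; multiply by 3! = 6 to get -28/27.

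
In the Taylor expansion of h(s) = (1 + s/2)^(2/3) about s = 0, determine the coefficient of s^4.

Differentiate repeatedly and evaluate at the center.
[s^0] = 1;  [s^1] = 1/3;  [s^2] = -1/36;  [s^3] = 1/162;  [s^4] = -7/3888.
So c_4 = h^(4)(0)/4! = -7/3888.

-7/3888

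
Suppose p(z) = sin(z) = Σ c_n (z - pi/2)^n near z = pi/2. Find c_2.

-1/2

p(pi/2) = 1
p′(pi/2) = 0
p′′(pi/2) = -1
The Taylor polynomial is Σ p^(k)(pi/2)/k! · (z - pi/2)^k.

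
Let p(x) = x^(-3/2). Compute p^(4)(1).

945/16

The coefficient of (x - 1)^4 in the expansion is 315/128, so p^(4)(1) = 4! * (315/128) = 945/16.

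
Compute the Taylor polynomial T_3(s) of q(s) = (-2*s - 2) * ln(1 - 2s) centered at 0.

28*s^3/3 + 8*s^2 + 4*s

Shift and add copies of the series according to the polynomial's terms.
q(0) = 0
q′(0) = 4
q′′(0) = 16
q′′′(0) = 56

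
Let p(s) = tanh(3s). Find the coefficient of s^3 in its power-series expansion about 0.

-9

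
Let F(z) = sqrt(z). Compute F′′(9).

-1/108

From the series, [(z - 9)^2] F = -1/216; multiply by 2! = 2 to get -1/108.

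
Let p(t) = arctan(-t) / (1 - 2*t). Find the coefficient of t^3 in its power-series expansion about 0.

-11/3

Expand 1/(denominator) as a geometric series and multiply by the numerator's series.
p(0) = 0
p′(0) = -1
p′′(0) = -4
p′′′(0) = -22
Then c_k = p^(k)(0)/k! gives each Taylor coefficient.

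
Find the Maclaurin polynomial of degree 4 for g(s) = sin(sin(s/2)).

Let u equal the inner series; expand the outer function in u and truncate.
g(0) = 0
g′(0) = 1/2
g′′(0) = 0
g′′′(0) = -1/4
g^(4)(0) = 0
Dividing each by k! gives the coefficients c_0, ..., c_4.

-s^3/24 + s/2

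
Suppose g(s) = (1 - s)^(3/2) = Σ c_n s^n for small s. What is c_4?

3/128

Differentiate repeatedly and evaluate at the center.
g(0) = 1
g′(0) = -3/2
g′′(0) = 3/4
g′′′(0) = 3/8
g^(4)(0) = 9/16
So c_4 = g^(4)(0)/4! = 3/128.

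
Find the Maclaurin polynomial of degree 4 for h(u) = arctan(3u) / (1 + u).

Write out both Maclaurin series and multiply, keeping only the needed powers.

6*u^4 - 6*u^3 - 3*u^2 + 3*u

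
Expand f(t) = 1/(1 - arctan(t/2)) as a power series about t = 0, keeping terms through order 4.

t^4/48 + t^3/12 + t^2/4 + t/2 + 1

Substitute the inner expansion into the outer series and collect powers.
f(0) = 1
f′(0) = 1/2
f′′(0) = 1/2
f′′′(0) = 1/2
f^(4)(0) = 1/2
Then c_k = f^(k)(0)/k! gives each Taylor coefficient.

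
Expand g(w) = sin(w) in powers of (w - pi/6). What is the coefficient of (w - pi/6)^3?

-sqrt(3)/12

Compute the successive derivatives at the expansion point and divide by k!.
g(pi/6) = 1/2
g′(pi/6) = sqrt(3)/2
g′′(pi/6) = -1/2
g′′′(pi/6) = -sqrt(3)/2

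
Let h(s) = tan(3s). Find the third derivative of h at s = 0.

54

Compute the successive derivatives at the expansion point and divide by k!.
The coefficient of s^3 in the expansion is 9, so h′′′(0) = 3! * (9) = 54.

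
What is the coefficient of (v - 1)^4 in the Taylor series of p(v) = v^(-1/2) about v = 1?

Use the known series and substitute for the argument.
[(v - 1)^0] = 1;  [(v - 1)^1] = -1/2;  [(v - 1)^2] = 3/8;  [(v - 1)^3] = -5/16;  [(v - 1)^4] = 35/128.

35/128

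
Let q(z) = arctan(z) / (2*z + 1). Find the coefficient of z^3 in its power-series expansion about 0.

Multiply the numerator's expansion by the denominator's geometric series.
[z^0] = 0;  [z^1] = 1;  [z^2] = -2;  [z^3] = 11/3.

11/3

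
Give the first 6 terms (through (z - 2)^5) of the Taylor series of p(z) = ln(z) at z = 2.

p(2) = ln(2)
p′(2) = 1/2
p′′(2) = -1/4
p′′′(2) = 1/4
p^(4)(2) = -3/8
p^(5)(2) = 3/4

(z - 2)^5/160 - (z - 2)^4/64 + (z - 2)^3/24 - (z - 2)^2/8 + (z - 2)/2 + ln(2)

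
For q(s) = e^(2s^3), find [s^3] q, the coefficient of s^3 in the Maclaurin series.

q(0) = 1
q′(0) = 0
q′′(0) = 0
q′′′(0) = 12

2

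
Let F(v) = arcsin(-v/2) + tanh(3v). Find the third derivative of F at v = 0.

Expand each term separately and add.
The coefficient of v^3 in the expansion is -433/48, so F′′′(0) = 3! * (-433/48) = -433/8.

-433/8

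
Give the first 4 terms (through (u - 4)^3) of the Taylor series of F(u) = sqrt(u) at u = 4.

[(u - 4)^0] = 2;  [(u - 4)^1] = 1/4;  [(u - 4)^2] = -1/64;  [(u - 4)^3] = 1/512.

(u - 4)^3/512 - (u - 4)^2/64 + (u - 4)/4 + 2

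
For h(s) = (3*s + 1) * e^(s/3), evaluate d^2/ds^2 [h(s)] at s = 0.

19/9

Shift and add copies of the series according to the polynomial's terms.
The coefficient of s^2 in the expansion is 19/18, so h′′(0) = 2! * (19/18) = 19/9.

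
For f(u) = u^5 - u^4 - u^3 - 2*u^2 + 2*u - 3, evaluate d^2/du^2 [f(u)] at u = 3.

410

Use the known series and substitute for the argument.
The coefficient of (u - 3)^2 in the expansion is 205, so f′′(3) = 2! * (205) = 410.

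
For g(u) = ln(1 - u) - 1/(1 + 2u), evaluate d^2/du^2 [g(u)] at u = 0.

-9

Expand each term separately and add.
The coefficient of u^2 in the expansion is -9/2, so g′′(0) = 2! * (-9/2) = -9.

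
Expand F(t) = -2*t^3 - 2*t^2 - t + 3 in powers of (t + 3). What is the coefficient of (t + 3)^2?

16

c_2 = F′′(-3)/2! = 16.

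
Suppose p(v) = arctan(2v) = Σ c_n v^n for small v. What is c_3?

p(0) = 0
p′(0) = 2
p′′(0) = 0
p′′′(0) = -16
So c_3 = p′′′(0)/3! = -8/3.

-8/3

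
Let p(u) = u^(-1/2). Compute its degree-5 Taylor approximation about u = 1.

Differentiate repeatedly and evaluate at the center.
[(u - 1)^0] = 1;  [(u - 1)^1] = -1/2;  [(u - 1)^2] = 3/8;  [(u - 1)^3] = -5/16;  [(u - 1)^4] = 35/128;  [(u - 1)^5] = -63/256.

-63*(u - 1)^5/256 + 35*(u - 1)^4/128 - 5*(u - 1)^3/16 + 3*(u - 1)^2/8 - (u - 1)/2 + 1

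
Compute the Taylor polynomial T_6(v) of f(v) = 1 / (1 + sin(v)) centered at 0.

Expand as Σ (-1)^k u^k with u equal to the inner function's series.

17*v^6/45 - 61*v^5/120 + 2*v^4/3 - 5*v^3/6 + v^2 - v + 1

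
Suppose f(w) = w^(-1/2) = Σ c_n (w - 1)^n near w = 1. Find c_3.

-5/16

f(1) = 1
f′(1) = -1/2
f′′(1) = 3/4
f′′′(1) = -15/8
So c_3 = f′′′(1)/3! = -5/16.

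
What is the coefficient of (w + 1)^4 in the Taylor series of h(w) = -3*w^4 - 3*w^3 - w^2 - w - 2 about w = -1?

-3

h(-1) = -2
h′(-1) = 4
h′′(-1) = -20
h′′′(-1) = 54
h^(4)(-1) = -72
So c_4 = h^(4)(-1)/4! = -3.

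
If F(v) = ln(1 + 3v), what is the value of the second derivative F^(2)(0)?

From the series, [v^2] F = -9/2; multiply by 2! = 2 to get -9.

-9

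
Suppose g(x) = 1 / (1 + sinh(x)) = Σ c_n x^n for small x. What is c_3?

Expand as Σ (-1)^k u^k with u equal to the inner function's series.
g(0) = 1
g′(0) = -1
g′′(0) = 2
g′′′(0) = -7
So c_3 = g′′′(0)/3! = -7/6.

-7/6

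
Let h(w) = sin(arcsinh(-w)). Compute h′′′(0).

2

Plug the Maclaurin series of the inner function into that of the outer and collect terms.
From the series, [w^3] h = 1/3; multiply by 3! = 6 to get 2.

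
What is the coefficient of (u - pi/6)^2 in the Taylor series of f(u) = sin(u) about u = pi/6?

[(u - pi/6)^0] = 1/2;  [(u - pi/6)^1] = sqrt(3)/2;  [(u - pi/6)^2] = -1/4.
So c_2 = f′′(pi/6)/2! = -1/4.

-1/4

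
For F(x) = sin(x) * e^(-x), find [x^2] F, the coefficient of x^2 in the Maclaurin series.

Expand each factor separately, then convolve coefficients.
F(0) = 0
F′(0) = 1
F′′(0) = -2
So c_2 = F′′(0)/2! = -1.

-1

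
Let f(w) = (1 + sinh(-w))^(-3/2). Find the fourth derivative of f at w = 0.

1185/16

Let u equal the inner series; expand the outer function in u and truncate.
The coefficient of w^4 in the expansion is 395/128, so f^(4)(0) = 4! * (395/128) = 1185/16.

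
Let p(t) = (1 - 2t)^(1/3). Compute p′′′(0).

The coefficient of t^3 in the expansion is -40/81, so p′′′(0) = 3! * (-40/81) = -80/27.

-80/27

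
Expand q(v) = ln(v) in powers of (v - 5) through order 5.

Differentiate repeatedly and evaluate at the center.

(v - 5)^5/15625 - (v - 5)^4/2500 + (v - 5)^3/375 - (v - 5)^2/50 + (v - 5)/5 + ln(5)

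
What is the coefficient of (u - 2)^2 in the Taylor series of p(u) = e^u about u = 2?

e^(2)/2

[(u - 2)^0] = e^(2);  [(u - 2)^1] = e^(2);  [(u - 2)^2] = e^(2)/2.
So c_2 = p′′(2)/2! = e^(2)/2.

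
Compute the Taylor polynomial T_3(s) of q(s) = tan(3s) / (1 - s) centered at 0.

Take the Cauchy product of the two expansions.
q(0) = 0
q′(0) = 3
q′′(0) = 6
q′′′(0) = 72
Dividing each by k! gives the coefficients c_0, ..., c_3.

12*s^3 + 3*s^2 + 3*s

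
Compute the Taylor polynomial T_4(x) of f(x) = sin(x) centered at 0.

-x^3/6 + x

f(0) = 0
f′(0) = 1
f′′(0) = 0
f′′′(0) = -1
f^(4)(0) = 0
Then c_k = f^(k)(0)/k! gives each Taylor coefficient.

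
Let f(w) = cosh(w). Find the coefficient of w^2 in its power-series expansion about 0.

1/2

f(0) = 1
f′(0) = 0
f′′(0) = 1
So c_2 = f′′(0)/2! = 1/2.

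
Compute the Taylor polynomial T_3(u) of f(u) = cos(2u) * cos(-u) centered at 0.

Take the Cauchy product of the two expansions.

1 - 5*u^2/2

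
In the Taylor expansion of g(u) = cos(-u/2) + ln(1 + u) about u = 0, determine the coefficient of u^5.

Add the two expansions coefficient-wise.
g(0) = 1
g′(0) = 1
g′′(0) = -5/4
g′′′(0) = 2
g^(4)(0) = -95/16
g^(5)(0) = 24
So c_5 = g^(5)(0)/5! = 1/5.

1/5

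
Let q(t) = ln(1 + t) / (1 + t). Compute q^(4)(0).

Write out both Maclaurin series and multiply, keeping only the needed powers.
From the series, [t^4] q = -25/12; multiply by 4! = 24 to get -50.

-50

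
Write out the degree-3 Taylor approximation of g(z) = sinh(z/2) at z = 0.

g(0) = 0
g′(0) = 1/2
g′′(0) = 0
g′′′(0) = 1/8

z^3/48 + z/2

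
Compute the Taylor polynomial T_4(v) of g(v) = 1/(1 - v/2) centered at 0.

v^4/16 + v^3/8 + v^2/4 + v/2 + 1

Differentiate repeatedly and evaluate at the center.
[v^0] = 1;  [v^1] = 1/2;  [v^2] = 1/4;  [v^3] = 1/8;  [v^4] = 1/16.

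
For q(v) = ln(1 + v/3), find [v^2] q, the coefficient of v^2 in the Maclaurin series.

-1/18

Compute the successive derivatives at the expansion point and divide by k!.
q(0) = 0
q′(0) = 1/3
q′′(0) = -1/9
So c_2 = q′′(0)/2! = -1/18.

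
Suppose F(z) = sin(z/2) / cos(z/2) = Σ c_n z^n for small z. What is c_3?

1/24

Write the quotient as an unknown series and match coefficients against numerator = denominator · series.
F(0) = 0
F′(0) = 1/2
F′′(0) = 0
F′′′(0) = 1/4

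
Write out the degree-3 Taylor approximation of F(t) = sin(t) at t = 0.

[t^0] = 0;  [t^1] = 1;  [t^2] = 0;  [t^3] = -1/6.

-t^3/6 + t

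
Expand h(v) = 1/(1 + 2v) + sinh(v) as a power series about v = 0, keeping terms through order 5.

Expand each term separately and add.
h(0) = 1
h′(0) = -1
h′′(0) = 8
h′′′(0) = -47
h^(4)(0) = 384
h^(5)(0) = -3839
Dividing each by k! gives the coefficients c_0, ..., c_5.

-3839*v^5/120 + 16*v^4 - 47*v^3/6 + 4*v^2 - v + 1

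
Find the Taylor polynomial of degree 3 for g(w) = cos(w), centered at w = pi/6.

Compute the successive derivatives at the expansion point and divide by k!.
g(pi/6) = sqrt(3)/2
g′(pi/6) = -1/2
g′′(pi/6) = -sqrt(3)/2
g′′′(pi/6) = 1/2

(w - pi/6)^3/12 - sqrt(3)*(w - pi/6)^2/4 - (w - pi/6)/2 + sqrt(3)/2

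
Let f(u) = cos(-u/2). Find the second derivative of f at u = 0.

Use the known series and substitute for the argument.
The coefficient of u^2 in the expansion is -1/8, so f′′(0) = 2! * (-1/8) = -1/4.

-1/4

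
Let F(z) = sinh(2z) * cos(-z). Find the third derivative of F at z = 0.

2

Multiply the two series term by term and collect like powers.
The coefficient of z^3 in the expansion is 1/3, so F′′′(0) = 3! * (1/3) = 2.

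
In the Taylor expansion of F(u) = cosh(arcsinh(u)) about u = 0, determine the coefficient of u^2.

Substitute the inner expansion into the outer series and collect powers.
F(0) = 1
F′(0) = 0
F′′(0) = 1

1/2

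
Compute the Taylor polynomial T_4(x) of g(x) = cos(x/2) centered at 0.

Compute the successive derivatives at the expansion point and divide by k!.
[x^0] = 1;  [x^1] = 0;  [x^2] = -1/8;  [x^3] = 0;  [x^4] = 1/384.

x^4/384 - x^2/8 + 1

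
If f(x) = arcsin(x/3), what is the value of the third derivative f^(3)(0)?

1/27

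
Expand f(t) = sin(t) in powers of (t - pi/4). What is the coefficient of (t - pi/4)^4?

sqrt(2)/48

f(pi/4) = sqrt(2)/2
f′(pi/4) = sqrt(2)/2
f′′(pi/4) = -sqrt(2)/2
f′′′(pi/4) = -sqrt(2)/2
f^(4)(pi/4) = sqrt(2)/2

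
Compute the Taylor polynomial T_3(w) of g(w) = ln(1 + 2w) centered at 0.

8*w^3/3 - 2*w^2 + 2*w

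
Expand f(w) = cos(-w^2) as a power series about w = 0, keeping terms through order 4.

f(0) = 1
f′(0) = 0
f′′(0) = 0
f′′′(0) = 0
f^(4)(0) = -12

1 - w^4/2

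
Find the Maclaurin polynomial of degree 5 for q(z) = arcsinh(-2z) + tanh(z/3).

-8746*z^5/3645 + 107*z^3/81 - 5*z/3

Add the two expansions coefficient-wise.
q(0) = 0
q′(0) = -5/3
q′′(0) = 0
q′′′(0) = 214/27
q^(4)(0) = 0
q^(5)(0) = -69968/243
Dividing each by k! gives the coefficients c_0, ..., c_5.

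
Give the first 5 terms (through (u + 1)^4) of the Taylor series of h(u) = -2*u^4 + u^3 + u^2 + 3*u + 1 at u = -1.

-2*(u + 1)^4 + 9*(u + 1)^3 - 14*(u + 1)^2 + 12*(u + 1) - 4

h(-1) = -4
h′(-1) = 12
h′′(-1) = -28
h′′′(-1) = 54
h^(4)(-1) = -48
Then c_k = h^(k)(-1)/k! gives each Taylor coefficient.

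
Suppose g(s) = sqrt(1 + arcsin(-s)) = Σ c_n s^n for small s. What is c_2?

-1/8

Plug the Maclaurin series of the inner function into that of the outer and collect terms.
g(0) = 1
g′(0) = -1/2
g′′(0) = -1/4
So c_2 = g′′(0)/2! = -1/8.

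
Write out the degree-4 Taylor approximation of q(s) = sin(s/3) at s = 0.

-s^3/162 + s/3

Compute the successive derivatives at the expansion point and divide by k!.
[s^0] = 0;  [s^1] = 1/3;  [s^2] = 0;  [s^3] = -1/162;  [s^4] = 0.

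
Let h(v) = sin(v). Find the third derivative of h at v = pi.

From the series, [(v - pi)^3] h = 1/6; multiply by 3! = 6 to get 1.

1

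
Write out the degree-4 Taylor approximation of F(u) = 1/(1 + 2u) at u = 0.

16*u^4 - 8*u^3 + 4*u^2 - 2*u + 1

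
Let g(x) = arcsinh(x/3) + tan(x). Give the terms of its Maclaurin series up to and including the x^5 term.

Add the two expansions coefficient-wise.
g(0) = 0
g′(0) = 4/3
g′′(0) = 0
g′′′(0) = 53/27
g^(4)(0) = 0
g^(5)(0) = 433/27

433*x^5/3240 + 53*x^3/162 + 4*x/3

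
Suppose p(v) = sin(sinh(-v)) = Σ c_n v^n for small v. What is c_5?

Plug the Maclaurin series of the inner function into that of the outer and collect terms.

1/15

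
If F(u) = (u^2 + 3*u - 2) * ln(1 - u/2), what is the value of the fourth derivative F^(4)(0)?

-21/4

Shift and add copies of the series according to the polynomial's terms.
From the series, [u^4] F = -7/32; multiply by 4! = 24 to get -21/4.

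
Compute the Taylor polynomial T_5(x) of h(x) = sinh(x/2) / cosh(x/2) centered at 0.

x^5/240 - x^3/24 + x/2

Divide the numerator series by the denominator series (power-series long division).
[x^0] = 0;  [x^1] = 1/2;  [x^2] = 0;  [x^3] = -1/24;  [x^4] = 0;  [x^5] = 1/240.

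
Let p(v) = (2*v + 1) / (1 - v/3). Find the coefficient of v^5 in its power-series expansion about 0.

7/243

Shift and add copies of the series according to the polynomial's terms.
p(0) = 1
p′(0) = 7/3
p′′(0) = 14/9
p′′′(0) = 14/9
p^(4)(0) = 56/27
p^(5)(0) = 280/81
The Taylor polynomial is Σ p^(k)(0)/k! · v^k.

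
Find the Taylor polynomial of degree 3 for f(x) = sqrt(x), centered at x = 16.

(x - 16)^3/16384 - (x - 16)^2/512 + (x - 16)/8 + 4

Apply the Taylor formula c_k = f^(k)(a)/k!.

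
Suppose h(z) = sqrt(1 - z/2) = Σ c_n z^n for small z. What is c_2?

h(0) = 1
h′(0) = -1/4
h′′(0) = -1/16
So c_2 = h′′(0)/2! = -1/32.

-1/32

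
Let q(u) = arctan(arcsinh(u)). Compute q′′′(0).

Plug the Maclaurin series of the inner function into that of the outer and collect terms.
The coefficient of u^3 in the expansion is -1/2, so q′′′(0) = 3! * (-1/2) = -3.

-3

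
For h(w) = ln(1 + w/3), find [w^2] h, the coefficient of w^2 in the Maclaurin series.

-1/18

h(0) = 0
h′(0) = 1/3
h′′(0) = -1/9
So c_2 = h′′(0)/2! = -1/18.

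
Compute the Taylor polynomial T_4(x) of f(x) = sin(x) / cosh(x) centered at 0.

-2*x^3/3 + x

Invert the denominator's series and multiply.
[x^0] = 0;  [x^1] = 1;  [x^2] = 0;  [x^3] = -2/3;  [x^4] = 0.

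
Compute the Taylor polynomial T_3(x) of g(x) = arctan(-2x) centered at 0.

g(0) = 0
g′(0) = -2
g′′(0) = 0
g′′′(0) = 16

8*x^3/3 - 2*x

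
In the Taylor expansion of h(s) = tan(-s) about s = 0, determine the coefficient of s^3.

h(0) = 0
h′(0) = -1
h′′(0) = 0
h′′′(0) = -2
So c_3 = h′′′(0)/3! = -1/3.

-1/3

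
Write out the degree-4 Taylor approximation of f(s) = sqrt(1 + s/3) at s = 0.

[s^0] = 1;  [s^1] = 1/6;  [s^2] = -1/72;  [s^3] = 1/432;  [s^4] = -5/10368.

-5*s^4/10368 + s^3/432 - s^2/72 + s/6 + 1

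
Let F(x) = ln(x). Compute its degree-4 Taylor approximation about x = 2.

-(x - 2)^4/64 + (x - 2)^3/24 - (x - 2)^2/8 + (x - 2)/2 + ln(2)

Differentiate repeatedly and evaluate at the center.
[(x - 2)^0] = ln(2);  [(x - 2)^1] = 1/2;  [(x - 2)^2] = -1/8;  [(x - 2)^3] = 1/24;  [(x - 2)^4] = -1/64.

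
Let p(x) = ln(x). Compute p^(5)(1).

Use the known series and substitute for the argument.
The coefficient of (x - 1)^5 in the expansion is 1/5, so p^(5)(1) = 5! * (1/5) = 24.

24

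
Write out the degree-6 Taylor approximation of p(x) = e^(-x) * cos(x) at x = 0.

x^5/30 - x^4/6 + x^3/3 - x + 1

Take the Cauchy product of the two expansions.
p(0) = 1
p′(0) = -1
p′′(0) = 0
p′′′(0) = 2
p^(4)(0) = -4
p^(5)(0) = 4
p^(6)(0) = 0
Then c_k = p^(k)(0)/k! gives each Taylor coefficient.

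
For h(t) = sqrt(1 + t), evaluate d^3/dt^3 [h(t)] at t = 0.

Apply the Taylor formula c_k = f^(k)(a)/k!.
The coefficient of t^3 in the expansion is 1/16, so h′′′(0) = 3! * (1/16) = 3/8.

3/8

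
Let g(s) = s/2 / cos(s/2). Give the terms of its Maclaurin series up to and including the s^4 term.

s^3/16 + s/2

Write the quotient as an unknown series and match coefficients against numerator = denominator · series.
g(0) = 0
g′(0) = 1/2
g′′(0) = 0
g′′′(0) = 3/8
g^(4)(0) = 0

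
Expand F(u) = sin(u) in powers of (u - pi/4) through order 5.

sqrt(2)*(u - pi/4)^5/240 + sqrt(2)*(u - pi/4)^4/48 - sqrt(2)*(u - pi/4)^3/12 - sqrt(2)*(u - pi/4)^2/4 + sqrt(2)*(u - pi/4)/2 + sqrt(2)/2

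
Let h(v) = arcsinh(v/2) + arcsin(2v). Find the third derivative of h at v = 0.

Combine the two series term by term.
The coefficient of v^3 in the expansion is 21/16, so h′′′(0) = 3! * (21/16) = 63/8.

63/8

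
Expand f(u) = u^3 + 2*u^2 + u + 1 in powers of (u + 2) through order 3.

(u + 2)^3 - 4*(u + 2)^2 + 5*(u + 2) - 1

f(-2) = -1
f′(-2) = 5
f′′(-2) = -8
f′′′(-2) = 6
Then c_k = f^(k)(-2)/k! gives each Taylor coefficient.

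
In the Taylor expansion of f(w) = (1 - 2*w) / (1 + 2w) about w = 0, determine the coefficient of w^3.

-16

Distribute the polynomial across the series and collect like powers.
f(0) = 1
f′(0) = -4
f′′(0) = 16
f′′′(0) = -96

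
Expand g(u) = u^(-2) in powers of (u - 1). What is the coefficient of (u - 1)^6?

[(u - 1)^0] = 1;  [(u - 1)^1] = -2;  [(u - 1)^2] = 3;  [(u - 1)^3] = -4;  [(u - 1)^4] = 5;  [(u - 1)^5] = -6;  [(u - 1)^6] = 7.
So c_6 = g^(6)(1)/6! = 7.

7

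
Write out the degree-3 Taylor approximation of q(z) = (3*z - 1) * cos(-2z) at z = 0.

Shift and add copies of the series according to the polynomial's terms.

-6*z^3 + 2*z^2 + 3*z - 1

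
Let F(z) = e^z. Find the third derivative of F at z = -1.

The coefficient of (z + 1)^3 in the expansion is e^(-1)/6, so F′′′(-1) = 3! * (e^(-1)/6) = e^(-1).

e^(-1)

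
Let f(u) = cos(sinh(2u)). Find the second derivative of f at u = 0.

Let u equal the inner series; expand the outer function in u and truncate.
From the series, [u^2] f = -2; multiply by 2! = 2 to get -4.

-4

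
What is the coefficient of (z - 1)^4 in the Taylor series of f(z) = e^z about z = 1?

[(z - 1)^0] = e;  [(z - 1)^1] = e;  [(z - 1)^2] = e/2;  [(z - 1)^3] = e/6;  [(z - 1)^4] = e/24.

e/24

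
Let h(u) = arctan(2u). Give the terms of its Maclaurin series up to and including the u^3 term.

-8*u^3/3 + 2*u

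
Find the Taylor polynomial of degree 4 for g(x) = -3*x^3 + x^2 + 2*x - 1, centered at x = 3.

[(x - 3)^0] = -67;  [(x - 3)^1] = -73;  [(x - 3)^2] = -26;  [(x - 3)^3] = -3;  [(x - 3)^4] = 0.

-3*(x - 3)^3 - 26*(x - 3)^2 - 73*(x - 3) - 67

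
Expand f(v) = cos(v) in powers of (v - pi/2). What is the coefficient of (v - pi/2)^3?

1/6

Apply the Taylor formula c_k = f^(k)(a)/k!.
[(v - pi/2)^0] = 0;  [(v - pi/2)^1] = -1;  [(v - pi/2)^2] = 0;  [(v - pi/2)^3] = 1/6.
So c_3 = f′′′(pi/2)/3! = 1/6.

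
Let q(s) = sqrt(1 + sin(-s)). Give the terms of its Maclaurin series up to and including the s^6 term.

Let u equal the inner series; expand the outer function in u and truncate.
[s^0] = 1;  [s^1] = -1/2;  [s^2] = -1/8;  [s^3] = 1/48;  [s^4] = 1/384;  [s^5] = -1/3840;  [s^6] = -1/46080.

-s^6/46080 - s^5/3840 + s^4/384 + s^3/48 - s^2/8 - s/2 + 1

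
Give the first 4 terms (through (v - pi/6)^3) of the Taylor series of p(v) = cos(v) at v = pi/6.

Use the known series and substitute for the argument.
p(pi/6) = sqrt(3)/2
p′(pi/6) = -1/2
p′′(pi/6) = -sqrt(3)/2
p′′′(pi/6) = 1/2

(v - pi/6)^3/12 - sqrt(3)*(v - pi/6)^2/4 - (v - pi/6)/2 + sqrt(3)/2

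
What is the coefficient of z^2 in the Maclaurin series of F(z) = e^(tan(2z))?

2

Substitute the inner expansion into the outer series and collect powers.
F(0) = 1
F′(0) = 2
F′′(0) = 4
The Taylor polynomial is Σ F^(k)(0)/k! · z^k.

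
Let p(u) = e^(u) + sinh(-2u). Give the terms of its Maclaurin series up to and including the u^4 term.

u^4/24 - 7*u^3/6 + u^2/2 - u + 1

Expand each term separately and add.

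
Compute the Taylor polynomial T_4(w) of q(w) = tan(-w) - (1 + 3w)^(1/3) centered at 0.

Add the two expansions coefficient-wise.
q(0) = -1
q′(0) = -2
q′′(0) = 2
q′′′(0) = -12
q^(4)(0) = 80
Then c_k = q^(k)(0)/k! gives each Taylor coefficient.

10*w^4/3 - 2*w^3 + w^2 - 2*w - 1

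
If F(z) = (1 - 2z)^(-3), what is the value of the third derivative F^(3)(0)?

480

Differentiate repeatedly and evaluate at the center.
From the series, [z^3] F = 80; multiply by 3! = 6 to get 480.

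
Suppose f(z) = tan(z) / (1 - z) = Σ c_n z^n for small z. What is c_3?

Take the Cauchy product of the two expansions.

4/3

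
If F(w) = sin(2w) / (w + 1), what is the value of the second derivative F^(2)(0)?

-4

Expand 1/(denominator) as a geometric series and multiply by the numerator's series.
The coefficient of w^2 in the expansion is -2, so F′′(0) = 2! * (-2) = -4.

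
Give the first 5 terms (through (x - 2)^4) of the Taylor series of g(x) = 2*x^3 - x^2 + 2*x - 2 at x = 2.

g(2) = 14
g′(2) = 22
g′′(2) = 22
g′′′(2) = 12
g^(4)(2) = 0
The Taylor polynomial is Σ g^(k)(2)/k! · (x - 2)^k.

2*(x - 2)^3 + 11*(x - 2)^2 + 22*(x - 2) + 14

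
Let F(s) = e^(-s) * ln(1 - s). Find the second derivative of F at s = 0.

Take the Cauchy product of the two expansions.
The coefficient of s^2 in the expansion is 1/2, so F′′(0) = 2! * (1/2) = 1.

1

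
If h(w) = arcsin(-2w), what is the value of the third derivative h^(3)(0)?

From the series, [w^3] h = -4/3; multiply by 3! = 6 to get -8.

-8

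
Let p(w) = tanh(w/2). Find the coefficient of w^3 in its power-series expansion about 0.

-1/24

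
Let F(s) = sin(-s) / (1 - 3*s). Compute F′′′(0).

-53

Use 1/(1 - r) = Σ r^k on the denominator, then take the Cauchy product.
The coefficient of s^3 in the expansion is -53/6, so F′′′(0) = 3! * (-53/6) = -53.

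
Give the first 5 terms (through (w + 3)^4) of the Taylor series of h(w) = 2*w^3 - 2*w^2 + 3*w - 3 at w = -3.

2*(w + 3)^3 - 20*(w + 3)^2 + 69*(w + 3) - 84

h(-3) = -84
h′(-3) = 69
h′′(-3) = -40
h′′′(-3) = 12
h^(4)(-3) = 0
Dividing each by k! gives the coefficients c_0, ..., c_4.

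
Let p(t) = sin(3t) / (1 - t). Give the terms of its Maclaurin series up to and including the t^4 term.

Write out both Maclaurin series and multiply, keeping only the needed powers.
p(0) = 0
p′(0) = 3
p′′(0) = 6
p′′′(0) = -9
p^(4)(0) = -36
Then c_k = p^(k)(0)/k! gives each Taylor coefficient.

-3*t^4/2 - 3*t^3/2 + 3*t^2 + 3*t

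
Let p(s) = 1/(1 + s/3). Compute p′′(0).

The coefficient of s^2 in the expansion is 1/9, so p′′(0) = 2! * (1/9) = 2/9.

2/9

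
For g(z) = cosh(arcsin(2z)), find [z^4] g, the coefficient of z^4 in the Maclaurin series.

Compose series: expand the inner function first, then feed it into the outer expansion.
g(0) = 1
g′(0) = 0
g′′(0) = 4
g′′′(0) = 0
g^(4)(0) = 80
So c_4 = g^(4)(0)/4! = 10/3.

10/3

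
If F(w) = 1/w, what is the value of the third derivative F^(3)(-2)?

Compute the successive derivatives at the expansion point and divide by k!.
From the series, [(w + 2)^3] F = -1/16; multiply by 3! = 6 to get -3/8.

-3/8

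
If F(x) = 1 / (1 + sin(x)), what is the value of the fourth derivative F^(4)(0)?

Use the geometric series for the reciprocal, then substitute.
The coefficient of x^4 in the expansion is 2/3, so F^(4)(0) = 4! * (2/3) = 16.

16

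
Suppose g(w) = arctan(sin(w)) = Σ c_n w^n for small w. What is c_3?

Compose series: expand the inner function first, then feed it into the outer expansion.
So c_3 = g′′′(0)/3! = -1/2.

-1/2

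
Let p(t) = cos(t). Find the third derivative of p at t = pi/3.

The coefficient of (t - pi/3)^3 in the expansion is sqrt(3)/12, so p′′′(pi/3) = 3! * (sqrt(3)/12) = sqrt(3)/2.

sqrt(3)/2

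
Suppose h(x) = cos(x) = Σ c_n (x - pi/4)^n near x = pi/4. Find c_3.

Compute the successive derivatives at the expansion point and divide by k!.
h(pi/4) = sqrt(2)/2
h′(pi/4) = -sqrt(2)/2
h′′(pi/4) = -sqrt(2)/2
h′′′(pi/4) = sqrt(2)/2

sqrt(2)/12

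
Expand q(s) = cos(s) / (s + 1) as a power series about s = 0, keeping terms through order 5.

Expand 1/(denominator) as a geometric series and multiply by the numerator's series.

-13*s^5/24 + 13*s^4/24 - s^3/2 + s^2/2 - s + 1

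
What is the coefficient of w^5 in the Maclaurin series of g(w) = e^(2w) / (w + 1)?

Multiply the numerator's expansion by the denominator's geometric series.
g(0) = 1
g′(0) = 1
g′′(0) = 2
g′′′(0) = 2
g^(4)(0) = 8
g^(5)(0) = -8
The Taylor polynomial is Σ g^(k)(0)/k! · w^k.

-1/15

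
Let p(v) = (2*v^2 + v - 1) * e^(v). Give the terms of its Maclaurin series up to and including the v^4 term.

9*v^4/8 + 7*v^3/3 + 5*v^2/2 - 1

Distribute the polynomial across the series and collect like powers.
[v^0] = -1;  [v^1] = 0;  [v^2] = 5/2;  [v^3] = 7/3;  [v^4] = 9/8.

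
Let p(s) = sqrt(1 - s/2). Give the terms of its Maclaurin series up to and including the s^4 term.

p(0) = 1
p′(0) = -1/4
p′′(0) = -1/16
p′′′(0) = -3/64
p^(4)(0) = -15/256

-5*s^4/2048 - s^3/128 - s^2/32 - s/4 + 1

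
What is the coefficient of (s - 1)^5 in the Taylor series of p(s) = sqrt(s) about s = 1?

Apply the Taylor formula c_k = f^(k)(a)/k!.

7/256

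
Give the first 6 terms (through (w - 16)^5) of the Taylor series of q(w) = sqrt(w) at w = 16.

7*(w - 16)^5/67108864 - 5*(w - 16)^4/2097152 + (w - 16)^3/16384 - (w - 16)^2/512 + (w - 16)/8 + 4

Compute the successive derivatives at the expansion point and divide by k!.
q(16) = 4
q′(16) = 1/8
q′′(16) = -1/256
q′′′(16) = 3/8192
q^(4)(16) = -15/262144
q^(5)(16) = 105/8388608
Then c_k = q^(k)(16)/k! gives each Taylor coefficient.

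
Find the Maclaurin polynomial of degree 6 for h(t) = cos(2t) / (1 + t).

Multiply the two series term by term and collect like powers.
h(0) = 1
h′(0) = -1
h′′(0) = -2
h′′′(0) = 6
h^(4)(0) = -8
h^(5)(0) = 40
h^(6)(0) = -304

-19*t^6/45 + t^5/3 - t^4/3 + t^3 - t^2 - t + 1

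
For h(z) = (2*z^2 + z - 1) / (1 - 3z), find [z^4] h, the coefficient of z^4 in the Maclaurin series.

-36

Shift and add copies of the series according to the polynomial's terms.
h(0) = -1
h′(0) = -2
h′′(0) = -8
h′′′(0) = -72
h^(4)(0) = -864
So c_4 = h^(4)(0)/4! = -36.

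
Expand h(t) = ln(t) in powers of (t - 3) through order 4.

[(t - 3)^0] = ln(3);  [(t - 3)^1] = 1/3;  [(t - 3)^2] = -1/18;  [(t - 3)^3] = 1/81;  [(t - 3)^4] = -1/324.

-(t - 3)^4/324 + (t - 3)^3/81 - (t - 3)^2/18 + (t - 3)/3 + ln(3)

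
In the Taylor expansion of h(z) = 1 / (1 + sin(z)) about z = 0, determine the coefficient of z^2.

Write 1/(1+u) = 1 - u + u^2 - u^3 + ... and substitute the series for u.

1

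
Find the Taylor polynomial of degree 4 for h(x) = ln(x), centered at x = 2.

-(x - 2)^4/64 + (x - 2)^3/24 - (x - 2)^2/8 + (x - 2)/2 + ln(2)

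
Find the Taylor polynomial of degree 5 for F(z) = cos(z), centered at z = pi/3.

-sqrt(3)*(z - pi/3)^5/240 + (z - pi/3)^4/48 + sqrt(3)*(z - pi/3)^3/12 - (z - pi/3)^2/4 - sqrt(3)*(z - pi/3)/2 + 1/2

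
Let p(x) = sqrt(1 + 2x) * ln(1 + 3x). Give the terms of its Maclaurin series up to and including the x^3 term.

3*x^3 - 3*x^2/2 + 3*x

Expand each factor separately, then convolve coefficients.
[x^0] = 0;  [x^1] = 3;  [x^2] = -3/2;  [x^3] = 3.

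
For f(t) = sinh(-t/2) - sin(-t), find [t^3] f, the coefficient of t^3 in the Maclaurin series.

-3/16

Combine the two series term by term.
f(0) = 0
f′(0) = 1/2
f′′(0) = 0
f′′′(0) = -9/8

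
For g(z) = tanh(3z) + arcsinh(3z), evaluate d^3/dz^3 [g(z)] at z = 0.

Add the two expansions coefficient-wise.
The coefficient of z^3 in the expansion is -27/2, so g′′′(0) = 3! * (-27/2) = -81.

-81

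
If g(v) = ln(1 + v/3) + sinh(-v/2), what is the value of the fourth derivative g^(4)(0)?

-2/27

Add the two expansions coefficient-wise.
The coefficient of v^4 in the expansion is -1/324, so g^(4)(0) = 4! * (-1/324) = -2/27.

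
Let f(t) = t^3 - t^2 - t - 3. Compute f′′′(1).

6

The coefficient of (t - 1)^3 in the expansion is 1, so f′′′(1) = 3! * (1) = 6.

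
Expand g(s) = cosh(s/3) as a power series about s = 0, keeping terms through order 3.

Differentiate repeatedly and evaluate at the center.
[s^0] = 1;  [s^1] = 0;  [s^2] = 1/18;  [s^3] = 0.

s^2/18 + 1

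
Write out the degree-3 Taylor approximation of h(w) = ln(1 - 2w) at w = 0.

-8*w^3/3 - 2*w^2 - 2*w

Compute the successive derivatives at the expansion point and divide by k!.
h(0) = 0
h′(0) = -2
h′′(0) = -4
h′′′(0) = -16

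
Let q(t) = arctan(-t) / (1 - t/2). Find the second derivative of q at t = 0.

Take the Cauchy product of the two expansions.
From the series, [t^2] q = -1/2; multiply by 2! = 2 to get -1.

-1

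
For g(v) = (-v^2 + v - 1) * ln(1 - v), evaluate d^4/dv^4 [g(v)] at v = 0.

Distribute the polynomial across the series and collect like powers.
The coefficient of v^4 in the expansion is 5/12, so g^(4)(0) = 4! * (5/12) = 10.

10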